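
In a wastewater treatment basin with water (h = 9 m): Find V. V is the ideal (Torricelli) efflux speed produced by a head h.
Formula: V = \sqrt{2 g h}
V = √(2·9.81·9) = 13.29 m/s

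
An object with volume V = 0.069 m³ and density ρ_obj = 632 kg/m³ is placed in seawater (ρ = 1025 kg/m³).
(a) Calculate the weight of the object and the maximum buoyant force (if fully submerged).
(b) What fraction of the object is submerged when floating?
(a) W=rho_obj*g*V=632*9.81*0.069=427.8 N; F_B(max)=rho*g*V=1025*9.81*0.069=693.8 N
(b) Floating fraction=rho_obj/rho=632/1025=0.617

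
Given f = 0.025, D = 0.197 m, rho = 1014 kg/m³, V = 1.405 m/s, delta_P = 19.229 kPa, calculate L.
Formula: \Delta P = f \frac{L}{D} \frac{\rho V^2}{2}
Substituting knowns: 19.229 = 0.025·(L/0.197)·0.5·1014·1.405²/1000
Solving for L: L = (19.229·1000)·0.197/(0.025·0.5·1014·1.405²) = 151.4 m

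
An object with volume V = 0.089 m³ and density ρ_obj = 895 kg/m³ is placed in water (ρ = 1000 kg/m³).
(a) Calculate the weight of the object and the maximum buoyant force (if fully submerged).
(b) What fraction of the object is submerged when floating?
(a) W=rho_obj*g*V=895*9.81*0.089=781.4 N; F_B(max)=rho*g*V=1000*9.81*0.089=873.1 N
(b) Floating fraction=rho_obj/rho=895/1000=0.895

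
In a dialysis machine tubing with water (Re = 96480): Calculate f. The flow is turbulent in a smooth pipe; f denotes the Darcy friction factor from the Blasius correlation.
Formula: f = \frac{0.316}{Re^{0.25}}
f = 0.316/96480^0.25 = 0.01793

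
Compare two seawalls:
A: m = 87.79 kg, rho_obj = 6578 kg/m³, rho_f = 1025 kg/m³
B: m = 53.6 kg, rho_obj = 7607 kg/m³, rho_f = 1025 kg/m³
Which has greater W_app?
W_app(A) = 727 N, W_app(B) = 455 N. Answer: A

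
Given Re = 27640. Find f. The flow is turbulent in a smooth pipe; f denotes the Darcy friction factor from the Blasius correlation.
Formula: f = \frac{0.316}{Re^{0.25}}
f = 0.316/27640^0.25 = 0.02451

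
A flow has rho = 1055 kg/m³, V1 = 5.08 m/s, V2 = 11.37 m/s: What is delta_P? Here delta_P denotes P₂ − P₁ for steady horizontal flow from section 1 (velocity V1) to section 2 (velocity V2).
Formula: \Delta P = \frac{1}{2} \rho (V_1^2 - V_2^2)
delta_P = 0.5·1055·(5.08² − 11.37²)/1000 = -54.58 kPa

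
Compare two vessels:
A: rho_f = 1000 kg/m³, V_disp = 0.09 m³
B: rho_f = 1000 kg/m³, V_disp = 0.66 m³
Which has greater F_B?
F_B(A) = 882.9 N, F_B(B) = 6475 N. Answer: B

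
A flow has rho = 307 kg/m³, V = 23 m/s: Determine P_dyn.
Formula: P_{dyn} = \frac{1}{2} \rho V^2
P_dyn = 0.5·307·23²/1000 = 81.2 kPa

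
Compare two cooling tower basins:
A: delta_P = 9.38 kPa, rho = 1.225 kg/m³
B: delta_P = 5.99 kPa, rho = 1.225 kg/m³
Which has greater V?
V(A) = 123.8 m/s, V(B) = 98.89 m/s. Answer: A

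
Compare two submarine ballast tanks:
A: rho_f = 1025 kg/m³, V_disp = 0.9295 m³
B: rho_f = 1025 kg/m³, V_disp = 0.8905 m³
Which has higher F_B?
F_B(A) = 9346 N, F_B(B) = 8954 N. Answer: A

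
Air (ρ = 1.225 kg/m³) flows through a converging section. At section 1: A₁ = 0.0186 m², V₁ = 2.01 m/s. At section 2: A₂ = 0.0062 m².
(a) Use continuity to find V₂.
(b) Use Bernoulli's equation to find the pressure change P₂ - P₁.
(a) Continuity: A₁V₁=A₂V₂ -> V₂=A₁V₁/A₂=0.0186*2.01/0.0062=6.03 m/s
(b) Bernoulli: P₂-P₁=0.5*rho*(V₁^2-V₂^2)/1000=0.5*1.225*(2.01^2-6.03^2)/1000=-0.0198 kPa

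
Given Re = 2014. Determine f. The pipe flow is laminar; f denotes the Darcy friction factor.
Formula: f = \frac{64}{Re}
f = 64/2014 = 0.03178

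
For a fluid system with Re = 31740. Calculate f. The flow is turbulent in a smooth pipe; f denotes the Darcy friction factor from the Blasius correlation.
Formula: f = \frac{0.316}{Re^{0.25}}
f = 0.316/31740^0.25 = 0.02367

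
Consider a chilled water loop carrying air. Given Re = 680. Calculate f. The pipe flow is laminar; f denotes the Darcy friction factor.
Formula: f = \frac{64}{Re}
f = 64/680 = 0.09412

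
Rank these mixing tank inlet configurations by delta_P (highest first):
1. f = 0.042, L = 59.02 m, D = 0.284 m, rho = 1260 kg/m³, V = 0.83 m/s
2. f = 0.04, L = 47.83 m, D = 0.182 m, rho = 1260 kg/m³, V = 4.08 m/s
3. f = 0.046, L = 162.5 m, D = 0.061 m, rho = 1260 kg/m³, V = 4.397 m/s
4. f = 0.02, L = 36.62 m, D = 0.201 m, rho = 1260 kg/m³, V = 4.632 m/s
Case 1: delta_P = 3.788 kPa
Case 2: delta_P = 110.2 kPa
Case 3: delta_P = 1493 kPa
Case 4: delta_P = 49.25 kPa
Ranking (highest first): 3, 2, 4, 1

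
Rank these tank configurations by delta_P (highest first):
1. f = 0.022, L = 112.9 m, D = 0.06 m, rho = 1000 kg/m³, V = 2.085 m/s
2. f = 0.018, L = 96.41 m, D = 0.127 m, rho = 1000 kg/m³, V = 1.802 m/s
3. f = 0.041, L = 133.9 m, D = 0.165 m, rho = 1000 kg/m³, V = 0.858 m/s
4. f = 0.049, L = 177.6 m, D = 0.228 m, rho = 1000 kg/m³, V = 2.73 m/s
Case 1: delta_P = 89.98 kPa
Case 2: delta_P = 22.19 kPa
Case 3: delta_P = 12.25 kPa
Case 4: delta_P = 142.2 kPa
Ranking (highest first): 4, 1, 2, 3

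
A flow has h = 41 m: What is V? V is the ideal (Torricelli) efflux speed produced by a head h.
Formula: V = \sqrt{2 g h}
V = √(2·9.81·41) = 28.36 m/s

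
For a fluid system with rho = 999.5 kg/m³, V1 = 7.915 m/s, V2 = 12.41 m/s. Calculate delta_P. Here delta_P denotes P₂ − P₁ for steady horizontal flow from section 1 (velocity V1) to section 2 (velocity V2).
Formula: \Delta P = \frac{1}{2} \rho (V_1^2 - V_2^2)
delta_P = 0.5·999.5·(7.915² − 12.41²)/1000 = -45.66 kPa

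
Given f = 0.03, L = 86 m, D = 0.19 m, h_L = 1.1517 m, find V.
Formula: h_L = f \frac{L}{D} \frac{V^2}{2g}
Substituting knowns: 1.1517 = 0.03·(86/0.19)·V²/(2·9.81)
Solving for V: V = √(1.1517·2·9.81/(0.03·(86/0.19))) = 1.29 m/s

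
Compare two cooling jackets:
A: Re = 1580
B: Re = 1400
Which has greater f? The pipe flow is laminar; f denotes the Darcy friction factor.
f(A) = 0.04051, f(B) = 0.04571. Answer: B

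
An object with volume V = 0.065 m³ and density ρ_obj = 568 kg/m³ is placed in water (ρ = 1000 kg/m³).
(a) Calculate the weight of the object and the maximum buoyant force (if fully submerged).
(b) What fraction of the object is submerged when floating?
(a) W=rho_obj*g*V=568*9.81*0.065=362.2 N; F_B(max)=rho*g*V=1000*9.81*0.065=637.6 N
(b) Floating fraction=rho_obj/rho=568/1000=0.568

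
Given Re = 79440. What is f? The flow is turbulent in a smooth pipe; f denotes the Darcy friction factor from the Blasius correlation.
Formula: f = \frac{0.316}{Re^{0.25}}
f = 0.316/79440^0.25 = 0.01882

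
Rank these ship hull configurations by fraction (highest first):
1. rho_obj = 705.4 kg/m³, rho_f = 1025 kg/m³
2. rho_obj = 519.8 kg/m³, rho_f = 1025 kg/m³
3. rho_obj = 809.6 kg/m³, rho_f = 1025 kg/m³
Case 1: fraction = 0.6882
Case 2: fraction = 0.5071
Case 3: fraction = 0.7899
Ranking (highest first): 3, 1, 2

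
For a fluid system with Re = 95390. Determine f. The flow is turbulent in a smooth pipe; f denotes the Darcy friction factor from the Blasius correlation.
Formula: f = \frac{0.316}{Re^{0.25}}
f = 0.316/95390^0.25 = 0.01798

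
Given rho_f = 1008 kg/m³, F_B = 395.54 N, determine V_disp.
Formula: F_B = \rho_f g V_{disp}
Substituting knowns: 395.54 = 1008·9.81·V_disp
Solving for V_disp: V_disp = 395.54/(1008·9.81) = 0.04 m³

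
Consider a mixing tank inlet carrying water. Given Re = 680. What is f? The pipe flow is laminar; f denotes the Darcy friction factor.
Formula: f = \frac{64}{Re}
f = 64/680 = 0.09412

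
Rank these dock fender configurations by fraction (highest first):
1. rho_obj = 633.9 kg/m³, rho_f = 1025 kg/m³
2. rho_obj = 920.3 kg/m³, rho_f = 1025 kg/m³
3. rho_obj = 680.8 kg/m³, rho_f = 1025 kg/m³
Case 1: fraction = 0.6184
Case 2: fraction = 0.8979
Case 3: fraction = 0.6642
Ranking (highest first): 2, 3, 1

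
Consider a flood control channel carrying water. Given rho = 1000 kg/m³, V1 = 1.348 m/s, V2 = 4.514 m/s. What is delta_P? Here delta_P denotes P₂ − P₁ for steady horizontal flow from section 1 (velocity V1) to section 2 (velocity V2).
Formula: \Delta P = \frac{1}{2} \rho (V_1^2 - V_2^2)
delta_P = 0.5·1000·(1.348² − 4.514²)/1000 = -9.28 kPa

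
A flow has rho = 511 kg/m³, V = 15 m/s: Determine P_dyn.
Formula: P_{dyn} = \frac{1}{2} \rho V^2
P_dyn = 0.5·511·15²/1000 = 57.49 kPa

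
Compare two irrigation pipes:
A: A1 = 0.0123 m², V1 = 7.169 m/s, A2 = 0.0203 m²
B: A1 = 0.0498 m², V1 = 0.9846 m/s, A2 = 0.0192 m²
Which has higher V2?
V2(A) = 4.344 m/s, V2(B) = 2.554 m/s. Answer: A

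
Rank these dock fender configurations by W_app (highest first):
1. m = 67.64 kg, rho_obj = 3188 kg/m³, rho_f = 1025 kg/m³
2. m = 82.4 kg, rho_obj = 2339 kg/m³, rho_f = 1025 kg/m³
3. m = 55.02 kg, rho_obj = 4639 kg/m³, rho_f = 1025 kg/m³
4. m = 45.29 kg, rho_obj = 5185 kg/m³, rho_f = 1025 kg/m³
Case 1: W_app = 450.2 N
Case 2: W_app = 454.1 N
Case 3: W_app = 420.5 N
Case 4: W_app = 356.5 N
Ranking (highest first): 2, 1, 3, 4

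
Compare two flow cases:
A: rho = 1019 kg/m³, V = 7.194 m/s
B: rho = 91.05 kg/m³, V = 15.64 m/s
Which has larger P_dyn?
P_dyn(A) = 26.37 kPa, P_dyn(B) = 11.14 kPa. Answer: A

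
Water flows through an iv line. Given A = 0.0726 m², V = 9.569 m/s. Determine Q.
Formula: Q = A V
Q = 0.0726·9.569·1000 = 694.7 L/s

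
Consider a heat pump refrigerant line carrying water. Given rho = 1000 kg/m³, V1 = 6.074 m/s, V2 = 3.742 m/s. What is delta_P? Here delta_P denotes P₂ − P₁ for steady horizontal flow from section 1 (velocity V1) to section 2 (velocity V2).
Formula: \Delta P = \frac{1}{2} \rho (V_1^2 - V_2^2)
delta_P = 0.5·1000·(6.074² − 3.742²)/1000 = 11.45 kPa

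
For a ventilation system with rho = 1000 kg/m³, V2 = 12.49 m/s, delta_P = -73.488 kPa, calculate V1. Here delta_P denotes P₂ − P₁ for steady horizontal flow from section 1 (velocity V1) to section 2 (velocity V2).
Formula: \Delta P = \frac{1}{2} \rho (V_1^2 - V_2^2)
Substituting knowns: -73.488 = 0.5·1000·(V1² − 12.49²)/1000
Solving for V1: V1 = √(12.49² + 2·(-73.488·1000)/1000) = 3.004 m/s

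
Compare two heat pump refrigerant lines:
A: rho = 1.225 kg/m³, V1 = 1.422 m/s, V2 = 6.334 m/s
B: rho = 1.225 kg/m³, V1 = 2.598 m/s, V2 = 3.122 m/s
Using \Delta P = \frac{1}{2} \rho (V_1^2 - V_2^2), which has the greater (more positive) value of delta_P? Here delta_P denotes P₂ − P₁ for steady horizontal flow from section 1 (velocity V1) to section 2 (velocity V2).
delta_P(A) = -0.02333 kPa, delta_P(B) = -0.001836 kPa. Answer: B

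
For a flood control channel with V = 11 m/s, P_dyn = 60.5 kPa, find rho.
Formula: P_{dyn} = \frac{1}{2} \rho V^2
Substituting knowns: 60.5 = 0.5·rho·11²/1000
Solving for rho: rho = 2·(60.5·1000)/11² = 1000 kg/m³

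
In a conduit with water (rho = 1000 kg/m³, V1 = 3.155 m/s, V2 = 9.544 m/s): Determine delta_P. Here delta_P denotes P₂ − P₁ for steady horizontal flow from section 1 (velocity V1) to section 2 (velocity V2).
Formula: \Delta P = \frac{1}{2} \rho (V_1^2 - V_2^2)
delta_P = 0.5·1000·(3.155² − 9.544²)/1000 = -40.57 kPa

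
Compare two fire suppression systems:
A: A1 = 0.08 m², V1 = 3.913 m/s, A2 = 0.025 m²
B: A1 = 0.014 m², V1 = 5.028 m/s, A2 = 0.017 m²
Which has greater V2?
V2(A) = 12.52 m/s, V2(B) = 4.141 m/s. Answer: A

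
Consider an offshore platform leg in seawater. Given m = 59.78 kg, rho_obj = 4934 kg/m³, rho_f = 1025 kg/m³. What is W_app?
Formula: W_{app} = mg\left(1 - \frac{\rho_f}{\rho_{obj}}\right)
W_app = 59.78·9.81·(1 − 1025/4934) = 464.6 N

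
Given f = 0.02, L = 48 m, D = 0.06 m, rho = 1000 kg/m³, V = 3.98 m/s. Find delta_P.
Formula: \Delta P = f \frac{L}{D} \frac{\rho V^2}{2}
delta_P = 0.02·(48/0.06)·0.5·1000·3.98²/1000 = 126.7 kPa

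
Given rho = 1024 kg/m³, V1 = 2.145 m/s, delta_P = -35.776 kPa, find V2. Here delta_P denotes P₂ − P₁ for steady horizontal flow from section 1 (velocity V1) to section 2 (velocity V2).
Formula: \Delta P = \frac{1}{2} \rho (V_1^2 - V_2^2)
Substituting knowns: -35.776 = 0.5·1024·(2.145² − V2²)/1000
Solving for V2: V2 = √(2.145² − 2·(-35.776·1000)/1024) = 8.63 m/s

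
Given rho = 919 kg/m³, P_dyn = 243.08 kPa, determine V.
Formula: P_{dyn} = \frac{1}{2} \rho V^2
Substituting knowns: 243.08 = 0.5·919·V²/1000
Solving for V: V = √(2·(243.08·1000)/919) = 23 m/s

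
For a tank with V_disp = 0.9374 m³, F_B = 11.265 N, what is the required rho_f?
Formula: F_B = \rho_f g V_{disp}
Substituting knowns: 11.265 = rho_f·9.81·0.9374
Solving for rho_f: rho_f = 11.265/(9.81·0.9374) = 1.225 kg/m³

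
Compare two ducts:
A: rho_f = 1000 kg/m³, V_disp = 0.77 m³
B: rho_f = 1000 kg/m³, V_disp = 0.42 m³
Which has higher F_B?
F_B(A) = 7554 N, F_B(B) = 4120 N. Answer: A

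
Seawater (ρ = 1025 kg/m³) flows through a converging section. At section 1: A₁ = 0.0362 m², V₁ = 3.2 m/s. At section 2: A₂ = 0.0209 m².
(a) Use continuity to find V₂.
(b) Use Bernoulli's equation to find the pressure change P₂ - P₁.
(a) Continuity: A₁V₁=A₂V₂ -> V₂=A₁V₁/A₂=0.0362*3.2/0.0209=5.54 m/s
(b) Bernoulli: P₂-P₁=0.5*rho*(V₁^2-V₂^2)/1000=0.5*1025*(3.2^2-5.54^2)/1000=-10.48 kPa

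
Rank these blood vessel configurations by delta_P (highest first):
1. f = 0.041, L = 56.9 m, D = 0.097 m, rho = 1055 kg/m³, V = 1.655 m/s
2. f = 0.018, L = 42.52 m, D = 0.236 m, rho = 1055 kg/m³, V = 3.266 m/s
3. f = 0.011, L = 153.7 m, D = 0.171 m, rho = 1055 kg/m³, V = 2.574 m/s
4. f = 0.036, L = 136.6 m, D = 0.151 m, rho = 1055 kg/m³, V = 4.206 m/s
Case 1: delta_P = 34.75 kPa
Case 2: delta_P = 18.25 kPa
Case 3: delta_P = 34.55 kPa
Case 4: delta_P = 303.9 kPa
Ranking (highest first): 4, 1, 3, 2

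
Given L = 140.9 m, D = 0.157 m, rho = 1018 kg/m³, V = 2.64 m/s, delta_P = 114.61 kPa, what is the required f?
Formula: \Delta P = f \frac{L}{D} \frac{\rho V^2}{2}
Substituting knowns: 114.61 = f·(140.9/0.157)·0.5·1018·2.64²/1000
Solving for f: f = (114.61·1000)/((140.9/0.157)·0.5·1018·2.64²) = 0.036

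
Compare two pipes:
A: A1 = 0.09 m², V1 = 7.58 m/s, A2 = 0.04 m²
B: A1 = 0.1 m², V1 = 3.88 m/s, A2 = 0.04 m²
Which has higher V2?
V2(A) = 17.05 m/s, V2(B) = 9.7 m/s. Answer: A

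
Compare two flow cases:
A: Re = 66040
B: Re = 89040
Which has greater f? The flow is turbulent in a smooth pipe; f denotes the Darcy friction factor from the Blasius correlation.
f(A) = 0.01971, f(B) = 0.01829. Answer: A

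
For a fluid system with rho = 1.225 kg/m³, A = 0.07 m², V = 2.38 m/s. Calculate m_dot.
Formula: \dot{m} = \rho A V
m_dot = 1.225·0.07·2.38 = 0.2041 kg/s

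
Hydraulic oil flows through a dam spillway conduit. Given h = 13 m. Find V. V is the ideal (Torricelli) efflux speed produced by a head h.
Formula: V = \sqrt{2 g h}
V = √(2·9.81·13) = 15.97 m/s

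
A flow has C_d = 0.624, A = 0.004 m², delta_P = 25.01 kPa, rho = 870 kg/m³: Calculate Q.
Formula: Q = C_d A \sqrt{\frac{2 \Delta P}{\rho}}
Q = 0.624·0.004·√(2·(25.01·1000)/870)·1000 = 18.93 L/s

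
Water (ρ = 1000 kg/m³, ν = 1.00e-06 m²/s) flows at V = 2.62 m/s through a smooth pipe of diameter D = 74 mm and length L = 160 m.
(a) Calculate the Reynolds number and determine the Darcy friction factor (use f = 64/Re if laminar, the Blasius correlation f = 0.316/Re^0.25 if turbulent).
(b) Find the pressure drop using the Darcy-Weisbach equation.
(a) Re = V·D/ν = 2.62·0.074/1.00e-06 = 193880 → turbulent (Re > 4000); f = 0.316/Re^0.25 = 0.316/193880^0.25 = 0.015059 (Blasius is strictly valid for Re ≲ 1e5; used here as the smooth-pipe estimate the problem specifies)
(b) Darcy-Weisbach: ΔP = f·(L/D)·½ρV²/1000 = 0.015059·(160/0.074)·½·1000·2.62²/1000 = 111.8 kPa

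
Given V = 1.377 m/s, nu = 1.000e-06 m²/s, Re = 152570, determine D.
Formula: Re = \frac{V D}{\nu}
Substituting knowns: 152570 = 1.377·D/1.000e-06
Solving for D: D = 152570·1.000e-06/1.377 = 0.1108 m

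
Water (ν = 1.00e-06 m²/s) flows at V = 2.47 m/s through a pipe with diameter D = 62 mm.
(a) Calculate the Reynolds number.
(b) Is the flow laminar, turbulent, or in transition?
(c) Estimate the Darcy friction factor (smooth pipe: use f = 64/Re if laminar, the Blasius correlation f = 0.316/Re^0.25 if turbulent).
(a) Re = V·D/ν = 2.47·0.062/1.00e-06 = 153140
(b) Flow regime: turbulent (Re > 4000)
(c) Friction factor: f = 0.316/Re^0.25 = 0.316/153140^0.25 = 0.01597 (Blasius is strictly valid for Re ≲ 1e5; used here as the smooth-pipe estimate the problem specifies)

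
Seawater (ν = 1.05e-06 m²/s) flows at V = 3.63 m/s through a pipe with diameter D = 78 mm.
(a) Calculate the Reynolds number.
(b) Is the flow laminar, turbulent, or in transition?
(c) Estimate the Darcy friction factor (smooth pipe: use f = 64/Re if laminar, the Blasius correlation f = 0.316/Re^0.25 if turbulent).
(a) Re = V·D/ν = 3.63·0.078/1.05e-06 = 269660
(b) Flow regime: turbulent (Re > 4000)
(c) Friction factor: f = 0.316/Re^0.25 = 0.316/269660^0.25 = 0.01387 (Blasius is strictly valid for Re ≲ 1e5; used here as the smooth-pipe estimate the problem specifies)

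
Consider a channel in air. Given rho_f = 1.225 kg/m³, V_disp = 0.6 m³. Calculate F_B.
Formula: F_B = \rho_f g V_{disp}
F_B = 1.225·9.81·0.6 = 7.21 N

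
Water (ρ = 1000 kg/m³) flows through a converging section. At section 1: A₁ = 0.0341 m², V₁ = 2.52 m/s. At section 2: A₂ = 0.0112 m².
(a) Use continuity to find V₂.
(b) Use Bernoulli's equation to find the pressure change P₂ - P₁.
(a) Continuity: A₁V₁=A₂V₂ -> V₂=A₁V₁/A₂=0.0341*2.52/0.0112=7.67 m/s
(b) Bernoulli: P₂-P₁=0.5*rho*(V₁^2-V₂^2)/1000=0.5*1000*(2.52^2-7.67^2)/1000=-26.24 kPa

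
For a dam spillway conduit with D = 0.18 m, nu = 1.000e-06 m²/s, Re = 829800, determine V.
Formula: Re = \frac{V D}{\nu}
Substituting knowns: 829800 = V·0.18/1.000e-06
Solving for V: V = 829800·1.000e-06/0.18 = 4.61 m/s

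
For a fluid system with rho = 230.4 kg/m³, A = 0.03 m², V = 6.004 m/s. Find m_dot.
Formula: \dot{m} = \rho A V
m_dot = 230.4·0.03·6.004 = 41.5 kg/s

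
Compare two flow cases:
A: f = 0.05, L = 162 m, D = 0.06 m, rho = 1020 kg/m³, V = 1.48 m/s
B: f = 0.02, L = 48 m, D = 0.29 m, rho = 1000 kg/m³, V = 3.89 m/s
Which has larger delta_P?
delta_P(A) = 150.8 kPa, delta_P(B) = 25.05 kPa. Answer: A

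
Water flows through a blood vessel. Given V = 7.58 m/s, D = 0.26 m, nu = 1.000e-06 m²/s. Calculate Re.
Formula: Re = \frac{V D}{\nu}
Re = 7.58·0.26/1.000e-06 = 1.971e+06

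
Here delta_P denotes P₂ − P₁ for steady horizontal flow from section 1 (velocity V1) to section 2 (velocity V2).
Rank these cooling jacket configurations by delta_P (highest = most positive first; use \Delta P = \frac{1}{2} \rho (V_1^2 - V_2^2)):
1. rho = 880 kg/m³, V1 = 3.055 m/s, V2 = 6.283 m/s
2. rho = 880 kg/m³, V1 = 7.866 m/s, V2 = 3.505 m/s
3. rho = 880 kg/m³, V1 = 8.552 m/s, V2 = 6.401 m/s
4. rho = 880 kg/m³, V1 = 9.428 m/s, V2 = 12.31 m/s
Case 1: delta_P = -13.26 kPa
Case 2: delta_P = 21.82 kPa
Case 3: delta_P = 14.15 kPa
Case 4: delta_P = -27.57 kPa
Ranking (highest first): 2, 3, 1, 4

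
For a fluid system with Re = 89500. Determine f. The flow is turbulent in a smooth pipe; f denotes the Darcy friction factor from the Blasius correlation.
Formula: f = \frac{0.316}{Re^{0.25}}
f = 0.316/89500^0.25 = 0.01827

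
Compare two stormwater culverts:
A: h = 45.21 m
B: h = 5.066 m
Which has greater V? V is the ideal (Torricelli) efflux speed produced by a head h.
V(A) = 29.78 m/s, V(B) = 9.97 m/s. Answer: A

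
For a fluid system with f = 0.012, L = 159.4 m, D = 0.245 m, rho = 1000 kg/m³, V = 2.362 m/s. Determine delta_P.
Formula: \Delta P = f \frac{L}{D} \frac{\rho V^2}{2}
delta_P = 0.012·(159.4/0.245)·0.5·1000·2.362²/1000 = 21.78 kPa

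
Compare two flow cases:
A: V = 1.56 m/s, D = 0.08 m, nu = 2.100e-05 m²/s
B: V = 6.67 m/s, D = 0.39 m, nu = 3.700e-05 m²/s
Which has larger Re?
Re(A) = 5943, Re(B) = 70305. Answer: B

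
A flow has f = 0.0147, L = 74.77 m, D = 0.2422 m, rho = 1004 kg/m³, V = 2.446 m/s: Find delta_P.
Formula: \Delta P = f \frac{L}{D} \frac{\rho V^2}{2}
delta_P = 0.0147·(74.77/0.2422)·0.5·1004·2.446²/1000 = 13.63 kPa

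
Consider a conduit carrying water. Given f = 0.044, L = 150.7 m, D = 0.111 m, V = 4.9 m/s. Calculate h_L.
Formula: h_L = f \frac{L}{D} \frac{V^2}{2g}
h_L = 0.044·(150.7/0.111)·4.9²/(2·9.81) = 73.1 m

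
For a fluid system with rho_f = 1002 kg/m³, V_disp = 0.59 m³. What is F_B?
Formula: F_B = \rho_f g V_{disp}
F_B = 1002·9.81·0.59 = 5799 N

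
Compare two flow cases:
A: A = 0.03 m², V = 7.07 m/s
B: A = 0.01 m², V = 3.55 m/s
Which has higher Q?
Q(A) = 212.1 L/s, Q(B) = 35.5 L/s. Answer: A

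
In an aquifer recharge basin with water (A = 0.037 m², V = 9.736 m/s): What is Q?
Formula: Q = A V
Q = 0.037·9.736·1000 = 360.2 L/s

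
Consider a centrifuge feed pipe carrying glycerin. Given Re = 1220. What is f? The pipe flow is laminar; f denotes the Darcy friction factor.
Formula: f = \frac{64}{Re}
f = 64/1220 = 0.05246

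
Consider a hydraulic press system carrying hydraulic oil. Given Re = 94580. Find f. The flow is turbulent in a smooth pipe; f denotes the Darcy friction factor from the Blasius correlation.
Formula: f = \frac{0.316}{Re^{0.25}}
f = 0.316/94580^0.25 = 0.01802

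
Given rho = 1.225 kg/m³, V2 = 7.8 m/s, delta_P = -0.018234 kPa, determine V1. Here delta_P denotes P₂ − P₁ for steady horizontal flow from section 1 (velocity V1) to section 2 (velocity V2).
Formula: \Delta P = \frac{1}{2} \rho (V_1^2 - V_2^2)
Substituting knowns: -0.018234 = 0.5·1.225·(V1² − 7.8²)/1000
Solving for V1: V1 = √(7.8² + 2·(-0.018234·1000)/1.225) = 5.574 m/s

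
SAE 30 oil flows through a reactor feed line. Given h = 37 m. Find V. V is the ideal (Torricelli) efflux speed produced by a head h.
Formula: V = \sqrt{2 g h}
V = √(2·9.81·37) = 26.94 m/s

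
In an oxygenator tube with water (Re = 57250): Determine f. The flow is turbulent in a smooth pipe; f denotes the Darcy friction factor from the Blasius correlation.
Formula: f = \frac{0.316}{Re^{0.25}}
f = 0.316/57250^0.25 = 0.02043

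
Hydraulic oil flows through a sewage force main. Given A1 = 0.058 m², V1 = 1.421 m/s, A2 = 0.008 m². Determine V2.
Formula: V_2 = \frac{A_1 V_1}{A_2}
V2 = 0.058·1.421/0.008 = 10.3 m/s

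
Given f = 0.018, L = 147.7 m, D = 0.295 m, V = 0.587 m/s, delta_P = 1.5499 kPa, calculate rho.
Formula: \Delta P = f \frac{L}{D} \frac{\rho V^2}{2}
Substituting knowns: 1.5499 = 0.018·(147.7/0.295)·0.5·rho·0.587²/1000
Solving for rho: rho = (1.5499·1000)/(0.018·(147.7/0.295)·0.5·0.587²) = 998.2 kg/m³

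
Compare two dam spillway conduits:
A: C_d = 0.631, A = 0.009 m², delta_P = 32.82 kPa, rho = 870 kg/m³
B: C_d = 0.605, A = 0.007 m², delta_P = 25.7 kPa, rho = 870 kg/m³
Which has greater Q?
Q(A) = 49.33 L/s, Q(B) = 32.55 L/s. Answer: A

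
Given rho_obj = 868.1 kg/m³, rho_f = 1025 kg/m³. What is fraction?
Formula: f_{sub} = \frac{\rho_{obj}}{\rho_f}
fraction = 868.1/1025 = 0.8469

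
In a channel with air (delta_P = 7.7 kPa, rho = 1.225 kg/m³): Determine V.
Formula: V = \sqrt{\frac{2 \Delta P}{\rho}}
V = √(2·(7.7·1000)/1.225) = 112.1 m/s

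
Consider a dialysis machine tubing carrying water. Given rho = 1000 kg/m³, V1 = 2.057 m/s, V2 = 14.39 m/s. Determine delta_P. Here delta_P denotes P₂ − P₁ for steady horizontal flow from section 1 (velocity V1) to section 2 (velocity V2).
Formula: \Delta P = \frac{1}{2} \rho (V_1^2 - V_2^2)
delta_P = 0.5·1000·(2.057² − 14.39²)/1000 = -101.4 kPa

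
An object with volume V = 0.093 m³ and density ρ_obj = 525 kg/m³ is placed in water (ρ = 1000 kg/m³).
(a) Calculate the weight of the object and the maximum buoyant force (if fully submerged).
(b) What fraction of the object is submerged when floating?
(a) W=rho_obj*g*V=525*9.81*0.093=479.0 N; F_B(max)=rho*g*V=1000*9.81*0.093=912.3 N
(b) Floating fraction=rho_obj/rho=525/1000=0.525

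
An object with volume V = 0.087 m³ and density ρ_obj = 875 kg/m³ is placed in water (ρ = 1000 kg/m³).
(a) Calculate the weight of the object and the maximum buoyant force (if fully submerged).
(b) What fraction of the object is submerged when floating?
(a) W=rho_obj*g*V=875*9.81*0.087=746.8 N; F_B(max)=rho*g*V=1000*9.81*0.087=853.5 N
(b) Floating fraction=rho_obj/rho=875/1000=0.875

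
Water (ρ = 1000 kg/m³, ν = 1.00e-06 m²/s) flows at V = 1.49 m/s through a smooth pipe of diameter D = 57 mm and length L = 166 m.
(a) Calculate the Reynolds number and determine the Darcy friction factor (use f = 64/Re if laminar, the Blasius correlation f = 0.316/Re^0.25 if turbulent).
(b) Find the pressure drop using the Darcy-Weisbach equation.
(a) Re = V·D/ν = 1.49·0.057/1.00e-06 = 84930 → turbulent (Re > 4000); f = 0.316/Re^0.25 = 0.316/84930^0.25 = 0.018511
(b) Darcy-Weisbach: ΔP = f·(L/D)·½ρV²/1000 = 0.018511·(166/0.057)·½·1000·1.49²/1000 = 59.84 kPa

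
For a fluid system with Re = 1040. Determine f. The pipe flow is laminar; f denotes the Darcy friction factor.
Formula: f = \frac{64}{Re}
f = 64/1040 = 0.06154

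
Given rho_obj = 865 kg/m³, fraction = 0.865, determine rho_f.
Formula: f_{sub} = \frac{\rho_{obj}}{\rho_f}
Substituting knowns: 0.865 = 865/rho_f
Solving for rho_f: rho_f = 865/0.865 = 1000 kg/m³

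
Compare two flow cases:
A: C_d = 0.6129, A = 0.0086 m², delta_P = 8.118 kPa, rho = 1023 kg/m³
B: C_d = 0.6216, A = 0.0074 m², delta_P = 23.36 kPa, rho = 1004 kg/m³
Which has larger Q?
Q(A) = 21 L/s, Q(B) = 31.38 L/s. Answer: B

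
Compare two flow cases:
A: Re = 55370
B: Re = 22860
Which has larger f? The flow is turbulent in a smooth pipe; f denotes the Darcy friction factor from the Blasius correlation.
f(A) = 0.0206, f(B) = 0.0257. Answer: B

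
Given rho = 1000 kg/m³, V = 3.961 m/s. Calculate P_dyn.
Formula: P_{dyn} = \frac{1}{2} \rho V^2
P_dyn = 0.5·1000·3.961²/1000 = 7.845 kPa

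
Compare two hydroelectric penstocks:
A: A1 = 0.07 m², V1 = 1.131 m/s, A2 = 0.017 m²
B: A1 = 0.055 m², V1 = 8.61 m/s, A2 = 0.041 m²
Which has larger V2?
V2(A) = 4.657 m/s, V2(B) = 11.55 m/s. Answer: B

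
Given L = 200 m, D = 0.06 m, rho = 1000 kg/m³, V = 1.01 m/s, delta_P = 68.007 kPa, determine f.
Formula: \Delta P = f \frac{L}{D} \frac{\rho V^2}{2}
Substituting knowns: 68.007 = f·(200/0.06)·0.5·1000·1.01²/1000
Solving for f: f = (68.007·1000)/((200/0.06)·0.5·1000·1.01²) = 0.04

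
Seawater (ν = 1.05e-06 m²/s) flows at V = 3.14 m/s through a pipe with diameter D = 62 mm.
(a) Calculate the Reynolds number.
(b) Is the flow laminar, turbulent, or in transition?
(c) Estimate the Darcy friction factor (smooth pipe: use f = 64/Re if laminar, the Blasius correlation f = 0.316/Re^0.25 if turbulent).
(a) Re = V·D/ν = 3.14·0.062/1.05e-06 = 185410
(b) Flow regime: turbulent (Re > 4000)
(c) Friction factor: f = 0.316/Re^0.25 = 0.316/185410^0.25 = 0.01523 (Blasius is strictly valid for Re ≲ 1e5; used here as the smooth-pipe estimate the problem specifies)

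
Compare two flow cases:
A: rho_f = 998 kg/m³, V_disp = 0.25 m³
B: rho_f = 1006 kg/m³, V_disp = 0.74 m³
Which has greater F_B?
F_B(A) = 2448 N, F_B(B) = 7303 N. Answer: B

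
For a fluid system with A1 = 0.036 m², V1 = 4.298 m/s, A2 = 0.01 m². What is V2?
Formula: V_2 = \frac{A_1 V_1}{A_2}
V2 = 0.036·4.298/0.01 = 15.47 m/s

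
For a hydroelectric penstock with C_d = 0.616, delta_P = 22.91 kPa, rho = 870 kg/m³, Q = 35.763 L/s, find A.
Formula: Q = C_d A \sqrt{\frac{2 \Delta P}{\rho}}
Substituting knowns: 35.763 = 0.616·A·√(2·(22.91·1000)/870)·1000
Solving for A: A = (35.763/1000)/(0.616·√(2·(22.91·1000)/870)) = 0.008 m²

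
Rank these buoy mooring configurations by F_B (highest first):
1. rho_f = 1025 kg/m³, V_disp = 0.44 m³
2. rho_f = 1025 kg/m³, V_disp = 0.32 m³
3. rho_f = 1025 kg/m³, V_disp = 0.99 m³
Case 1: F_B = 4424 N
Case 2: F_B = 3218 N
Case 3: F_B = 9955 N
Ranking (highest first): 3, 1, 2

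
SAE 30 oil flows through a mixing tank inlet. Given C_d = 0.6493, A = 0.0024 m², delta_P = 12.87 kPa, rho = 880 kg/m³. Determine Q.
Formula: Q = C_d A \sqrt{\frac{2 \Delta P}{\rho}}
Q = 0.6493·0.0024·√(2·(12.87·1000)/880)·1000 = 8.428 L/s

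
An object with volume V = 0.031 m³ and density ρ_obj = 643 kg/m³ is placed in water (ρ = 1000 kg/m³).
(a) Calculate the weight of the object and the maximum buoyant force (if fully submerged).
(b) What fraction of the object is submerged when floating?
(a) W=rho_obj*g*V=643*9.81*0.031=195.5 N; F_B(max)=rho*g*V=1000*9.81*0.031=304.1 N
(b) Floating fraction=rho_obj/rho=643/1000=0.643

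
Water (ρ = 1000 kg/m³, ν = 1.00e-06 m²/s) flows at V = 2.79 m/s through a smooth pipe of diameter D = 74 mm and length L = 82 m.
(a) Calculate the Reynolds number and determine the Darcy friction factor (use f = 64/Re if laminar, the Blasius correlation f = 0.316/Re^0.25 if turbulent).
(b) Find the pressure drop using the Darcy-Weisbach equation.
(a) Re = V·D/ν = 2.79·0.074/1.00e-06 = 206460 → turbulent (Re > 4000); f = 0.316/Re^0.25 = 0.316/206460^0.25 = 0.014824 (Blasius is strictly valid for Re ≲ 1e5; used here as the smooth-pipe estimate the problem specifies)
(b) Darcy-Weisbach: ΔP = f·(L/D)·½ρV²/1000 = 0.014824·(82/0.074)·½·1000·2.79²/1000 = 63.93 kPa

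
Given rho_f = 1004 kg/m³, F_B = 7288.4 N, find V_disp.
Formula: F_B = \rho_f g V_{disp}
Substituting knowns: 7288.4 = 1004·9.81·V_disp
Solving for V_disp: V_disp = 7288.4/(1004·9.81) = 0.74 m³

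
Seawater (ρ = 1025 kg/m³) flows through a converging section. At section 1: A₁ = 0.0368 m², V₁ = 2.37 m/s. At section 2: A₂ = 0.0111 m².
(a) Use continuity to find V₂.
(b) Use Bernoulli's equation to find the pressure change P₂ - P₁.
(a) Continuity: A₁V₁=A₂V₂ -> V₂=A₁V₁/A₂=0.0368*2.37/0.0111=7.86 m/s
(b) Bernoulli: P₂-P₁=0.5*rho*(V₁^2-V₂^2)/1000=0.5*1025*(2.37^2-7.86^2)/1000=-28.78 kPa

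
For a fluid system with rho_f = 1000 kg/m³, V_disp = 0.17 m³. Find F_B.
Formula: F_B = \rho_f g V_{disp}
F_B = 1000·9.81·0.17 = 1668 N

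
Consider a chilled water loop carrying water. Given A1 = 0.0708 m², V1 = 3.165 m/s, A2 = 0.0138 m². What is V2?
Formula: V_2 = \frac{A_1 V_1}{A_2}
V2 = 0.0708·3.165/0.0138 = 16.24 m/s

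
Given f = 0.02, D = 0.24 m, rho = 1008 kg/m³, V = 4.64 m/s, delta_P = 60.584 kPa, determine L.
Formula: \Delta P = f \frac{L}{D} \frac{\rho V^2}{2}
Substituting knowns: 60.584 = 0.02·(L/0.24)·0.5·1008·4.64²/1000
Solving for L: L = (60.584·1000)·0.24/(0.02·0.5·1008·4.64²) = 67 m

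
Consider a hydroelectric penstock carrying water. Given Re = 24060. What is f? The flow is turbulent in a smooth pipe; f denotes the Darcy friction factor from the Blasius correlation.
Formula: f = \frac{0.316}{Re^{0.25}}
f = 0.316/24060^0.25 = 0.02537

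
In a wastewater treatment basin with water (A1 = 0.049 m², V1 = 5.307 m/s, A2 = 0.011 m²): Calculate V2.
Formula: V_2 = \frac{A_1 V_1}{A_2}
V2 = 0.049·5.307/0.011 = 23.64 m/s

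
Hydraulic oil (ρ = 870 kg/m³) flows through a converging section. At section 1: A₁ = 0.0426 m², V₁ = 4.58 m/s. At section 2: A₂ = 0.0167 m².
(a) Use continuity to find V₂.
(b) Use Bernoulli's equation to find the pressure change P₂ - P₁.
(a) Continuity: A₁V₁=A₂V₂ -> V₂=A₁V₁/A₂=0.0426*4.58/0.0167=11.68 m/s
(b) Bernoulli: P₂-P₁=0.5*rho*(V₁^2-V₂^2)/1000=0.5*870*(4.58^2-11.68^2)/1000=-50.22 kPa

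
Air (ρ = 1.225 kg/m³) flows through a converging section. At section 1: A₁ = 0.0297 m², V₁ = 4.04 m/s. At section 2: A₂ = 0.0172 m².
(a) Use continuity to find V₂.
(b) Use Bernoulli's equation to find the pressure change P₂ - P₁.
(a) Continuity: A₁V₁=A₂V₂ -> V₂=A₁V₁/A₂=0.0297*4.04/0.0172=6.98 m/s
(b) Bernoulli: P₂-P₁=0.5*rho*(V₁^2-V₂^2)/1000=0.5*1.225*(4.04^2-6.98^2)/1000=-0.01984 kPa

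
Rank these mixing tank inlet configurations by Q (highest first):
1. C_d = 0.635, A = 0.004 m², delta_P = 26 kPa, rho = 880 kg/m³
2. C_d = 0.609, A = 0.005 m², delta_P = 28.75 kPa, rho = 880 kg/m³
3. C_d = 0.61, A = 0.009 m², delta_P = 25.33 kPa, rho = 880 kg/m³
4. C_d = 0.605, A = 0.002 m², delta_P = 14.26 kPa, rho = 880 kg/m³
Case 1: Q = 19.53 L/s
Case 2: Q = 24.61 L/s
Case 3: Q = 41.65 L/s
Case 4: Q = 6.888 L/s
Ranking (highest first): 3, 2, 1, 4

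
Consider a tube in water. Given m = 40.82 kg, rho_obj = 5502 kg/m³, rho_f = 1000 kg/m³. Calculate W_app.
Formula: W_{app} = mg\left(1 - \frac{\rho_f}{\rho_{obj}}\right)
W_app = 40.82·9.81·(1 − 1000/5502) = 327.7 N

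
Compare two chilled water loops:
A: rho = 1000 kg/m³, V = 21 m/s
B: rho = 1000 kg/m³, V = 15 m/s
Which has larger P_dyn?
P_dyn(A) = 220.5 kPa, P_dyn(B) = 112.5 kPa. Answer: A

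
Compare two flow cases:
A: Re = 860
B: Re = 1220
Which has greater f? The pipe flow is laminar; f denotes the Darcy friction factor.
f(A) = 0.07442, f(B) = 0.05246. Answer: A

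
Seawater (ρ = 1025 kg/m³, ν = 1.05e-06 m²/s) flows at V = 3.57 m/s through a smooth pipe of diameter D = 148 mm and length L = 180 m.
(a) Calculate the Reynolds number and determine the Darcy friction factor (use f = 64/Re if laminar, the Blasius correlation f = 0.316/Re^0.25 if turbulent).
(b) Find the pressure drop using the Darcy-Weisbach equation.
(a) Re = V·D/ν = 3.57·0.148/1.05e-06 = 503200 → turbulent (Re > 4000); f = 0.316/Re^0.25 = 0.316/503200^0.25 = 0.011865 (Blasius is strictly valid for Re ≲ 1e5; used here as the smooth-pipe estimate the problem specifies)
(b) Darcy-Weisbach: ΔP = f·(L/D)·½ρV²/1000 = 0.011865·(180/0.148)·½·1025·3.57²/1000 = 94.26 kPa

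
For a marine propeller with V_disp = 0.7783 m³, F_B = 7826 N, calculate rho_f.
Formula: F_B = \rho_f g V_{disp}
Substituting knowns: 7826 = rho_f·9.81·0.7783
Solving for rho_f: rho_f = 7826/(9.81·0.7783) = 1025 kg/m³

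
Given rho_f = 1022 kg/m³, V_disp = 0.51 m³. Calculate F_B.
Formula: F_B = \rho_f g V_{disp}
F_B = 1022·9.81·0.51 = 5113 N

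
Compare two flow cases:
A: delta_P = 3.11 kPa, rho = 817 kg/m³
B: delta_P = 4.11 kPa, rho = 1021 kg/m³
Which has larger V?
V(A) = 2.759 m/s, V(B) = 2.837 m/s. Answer: B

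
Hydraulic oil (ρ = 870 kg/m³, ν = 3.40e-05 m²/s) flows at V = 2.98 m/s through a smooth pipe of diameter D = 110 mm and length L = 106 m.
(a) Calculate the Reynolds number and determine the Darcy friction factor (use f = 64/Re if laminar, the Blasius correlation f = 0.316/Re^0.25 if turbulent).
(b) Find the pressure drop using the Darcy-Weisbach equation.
(a) Re = V·D/ν = 2.98·0.11/3.40e-05 = 9641.2 → turbulent (Re > 4000); f = 0.316/Re^0.25 = 0.316/9641.2^0.25 = 0.03189
(b) Darcy-Weisbach: ΔP = f·(L/D)·½ρV²/1000 = 0.03189·(106/0.110)·½·870·2.98²/1000 = 118.7 kPa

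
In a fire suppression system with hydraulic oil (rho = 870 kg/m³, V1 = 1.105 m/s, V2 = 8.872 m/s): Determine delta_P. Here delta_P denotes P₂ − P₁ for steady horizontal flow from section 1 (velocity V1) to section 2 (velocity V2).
Formula: \Delta P = \frac{1}{2} \rho (V_1^2 - V_2^2)
delta_P = 0.5·870·(1.105² − 8.872²)/1000 = -33.71 kPa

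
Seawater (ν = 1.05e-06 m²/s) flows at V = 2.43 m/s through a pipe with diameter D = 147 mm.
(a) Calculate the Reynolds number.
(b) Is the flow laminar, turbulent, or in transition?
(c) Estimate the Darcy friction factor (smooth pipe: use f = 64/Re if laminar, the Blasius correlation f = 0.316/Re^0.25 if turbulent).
(a) Re = V·D/ν = 2.43·0.147/1.05e-06 = 340200
(b) Flow regime: turbulent (Re > 4000)
(c) Friction factor: f = 0.316/Re^0.25 = 0.316/340200^0.25 = 0.01308 (Blasius is strictly valid for Re ≲ 1e5; used here as the smooth-pipe estimate the problem specifies)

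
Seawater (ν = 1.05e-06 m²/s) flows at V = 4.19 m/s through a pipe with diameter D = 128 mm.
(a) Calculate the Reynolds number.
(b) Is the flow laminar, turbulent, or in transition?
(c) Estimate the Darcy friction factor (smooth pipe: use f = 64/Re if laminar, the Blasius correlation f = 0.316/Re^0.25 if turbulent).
(a) Re = V·D/ν = 4.19·0.128/1.05e-06 = 510780
(b) Flow regime: turbulent (Re > 4000)
(c) Friction factor: f = 0.316/Re^0.25 = 0.316/510780^0.25 = 0.01182 (Blasius is strictly valid for Re ≲ 1e5; used here as the smooth-pipe estimate the problem specifies)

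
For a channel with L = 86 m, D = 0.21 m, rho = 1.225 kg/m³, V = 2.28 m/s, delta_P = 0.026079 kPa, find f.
Formula: \Delta P = f \frac{L}{D} \frac{\rho V^2}{2}
Substituting knowns: 0.026079 = f·(86/0.21)·0.5·1.225·2.28²/1000
Solving for f: f = (0.026079·1000)/((86/0.21)·0.5·1.225·2.28²) = 0.02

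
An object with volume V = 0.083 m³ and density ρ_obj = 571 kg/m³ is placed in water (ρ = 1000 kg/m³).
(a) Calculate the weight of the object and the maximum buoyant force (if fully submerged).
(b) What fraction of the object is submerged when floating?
(a) W=rho_obj*g*V=571*9.81*0.083=464.9 N; F_B(max)=rho*g*V=1000*9.81*0.083=814.2 N
(b) Floating fraction=rho_obj/rho=571/1000=0.571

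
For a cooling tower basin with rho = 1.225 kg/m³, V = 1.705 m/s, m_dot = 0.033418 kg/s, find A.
Formula: \dot{m} = \rho A V
Substituting knowns: 0.033418 = 1.225·A·1.705
Solving for A: A = 0.033418/(1.225·1.705) = 0.016 m²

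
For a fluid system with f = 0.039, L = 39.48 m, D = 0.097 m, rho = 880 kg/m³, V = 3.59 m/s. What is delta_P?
Formula: \Delta P = f \frac{L}{D} \frac{\rho V^2}{2}
delta_P = 0.039·(39.48/0.097)·0.5·880·3.59²/1000 = 90.01 kPa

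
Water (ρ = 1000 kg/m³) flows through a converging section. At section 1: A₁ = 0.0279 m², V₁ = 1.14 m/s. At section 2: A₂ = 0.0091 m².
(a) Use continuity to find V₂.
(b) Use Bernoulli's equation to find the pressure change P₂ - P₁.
(a) Continuity: A₁V₁=A₂V₂ -> V₂=A₁V₁/A₂=0.0279*1.14/0.0091=3.50 m/s
(b) Bernoulli: P₂-P₁=0.5*rho*(V₁^2-V₂^2)/1000=0.5*1000*(1.14^2-3.50^2)/1000=-5.475 kPa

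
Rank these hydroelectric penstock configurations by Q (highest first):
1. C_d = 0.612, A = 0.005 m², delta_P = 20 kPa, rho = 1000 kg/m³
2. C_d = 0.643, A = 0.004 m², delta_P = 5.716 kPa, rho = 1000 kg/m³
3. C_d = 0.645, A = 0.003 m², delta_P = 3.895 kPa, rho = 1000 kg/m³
Case 1: Q = 19.35 L/s
Case 2: Q = 8.696 L/s
Case 3: Q = 5.401 L/s
Ranking (highest first): 1, 2, 3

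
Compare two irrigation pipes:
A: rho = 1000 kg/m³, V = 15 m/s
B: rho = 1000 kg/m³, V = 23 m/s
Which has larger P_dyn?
P_dyn(A) = 112.5 kPa, P_dyn(B) = 264.5 kPa. Answer: B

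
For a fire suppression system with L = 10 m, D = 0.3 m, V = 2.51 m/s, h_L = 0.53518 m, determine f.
Formula: h_L = f \frac{L}{D} \frac{V^2}{2g}
Substituting knowns: 0.53518 = f·(10/0.3)·2.51²/(2·9.81)
Solving for f: f = 0.53518·2·9.81/((10/0.3)·2.51²) = 0.05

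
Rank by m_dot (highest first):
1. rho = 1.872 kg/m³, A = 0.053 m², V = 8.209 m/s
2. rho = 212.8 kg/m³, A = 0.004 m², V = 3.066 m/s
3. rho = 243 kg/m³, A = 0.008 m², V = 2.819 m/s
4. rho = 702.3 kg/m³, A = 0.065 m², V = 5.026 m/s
Case 1: m_dot = 0.8145 kg/s
Case 2: m_dot = 2.61 kg/s
Case 3: m_dot = 5.48 kg/s
Case 4: m_dot = 229.4 kg/s
Ranking (highest first): 4, 3, 2, 1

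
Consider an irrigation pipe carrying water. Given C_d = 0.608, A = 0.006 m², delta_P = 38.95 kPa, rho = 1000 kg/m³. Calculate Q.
Formula: Q = C_d A \sqrt{\frac{2 \Delta P}{\rho}}
Q = 0.608·0.006·√(2·(38.95·1000)/1000)·1000 = 32.2 L/s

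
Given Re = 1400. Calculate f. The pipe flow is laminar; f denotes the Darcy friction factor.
Formula: f = \frac{64}{Re}
f = 64/1400 = 0.04571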